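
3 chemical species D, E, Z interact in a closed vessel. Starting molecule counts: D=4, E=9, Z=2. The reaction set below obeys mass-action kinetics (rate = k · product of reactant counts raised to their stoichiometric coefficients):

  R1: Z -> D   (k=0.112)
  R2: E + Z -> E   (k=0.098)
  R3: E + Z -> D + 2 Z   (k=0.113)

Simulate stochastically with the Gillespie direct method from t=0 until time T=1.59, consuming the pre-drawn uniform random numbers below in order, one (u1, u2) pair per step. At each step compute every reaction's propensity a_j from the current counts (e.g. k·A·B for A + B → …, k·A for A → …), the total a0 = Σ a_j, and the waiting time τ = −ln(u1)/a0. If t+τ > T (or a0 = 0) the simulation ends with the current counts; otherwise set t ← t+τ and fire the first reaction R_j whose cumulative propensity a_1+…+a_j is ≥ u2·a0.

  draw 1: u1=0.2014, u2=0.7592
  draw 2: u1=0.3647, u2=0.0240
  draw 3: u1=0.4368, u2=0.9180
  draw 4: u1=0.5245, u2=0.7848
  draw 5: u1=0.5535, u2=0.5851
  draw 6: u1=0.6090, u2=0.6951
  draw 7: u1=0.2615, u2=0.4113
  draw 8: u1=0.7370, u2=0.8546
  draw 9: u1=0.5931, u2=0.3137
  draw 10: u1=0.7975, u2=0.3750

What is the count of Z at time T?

t=0.000: D=4 E=9 Z=2
Draw 1: a1=0.224, a2=1.764, a3=2.034, a0=4.022; τ=−ln(0.2014)/4.022=0.398 → t=0.398; u2·a0=0.7592·4.022=3.054; a1+a2=1.988 < 3.054 ≤ a1+…+a3=4.022 → R3 fires; D=5 E=8 Z=3
Draw 2: a1=0.336, a2=2.352, a3=2.712, a0=5.400; τ=−ln(0.3647)/5.400=0.187 → t=0.585; u2·a0=0.0240·5.400=0.130 ≤ a1=0.336 → R1 fires; D=6 E=8 Z=2
Draw 3: a1=0.224, a2=1.568, a3=1.808, a0=3.600; τ=−ln(0.4368)/3.600=0.230 → t=0.815; u2·a0=0.9180·3.600=3.305; a1+a2=1.792 < 3.305 ≤ a1+…+a3=3.600 → R3 fires; D=7 E=7 Z=3
Draw 4: a1=0.336, a2=2.058, a3=2.373, a0=4.767; τ=−ln(0.5245)/4.767=0.135 → t=0.951; u2·a0=0.7848·4.767=3.741; a1+a2=2.394 < 3.741 ≤ a1+…+a3=4.767 → R3 fires; D=8 E=6 Z=4
Draw 5: a1=0.448, a2=2.352, a3=2.712, a0=5.512; τ=−ln(0.5535)/5.512=0.107 → t=1.058; u2·a0=0.5851·5.512=3.225; a1+a2=2.800 < 3.225 ≤ a1+…+a3=5.512 → R3 fires; D=9 E=5 Z=5
Draw 6: a1=0.560, a2=2.450, a3=2.825, a0=5.835; τ=−ln(0.6090)/5.835=0.085 → t=1.143; u2·a0=0.6951·5.835=4.056; a1+a2=3.010 < 4.056 ≤ a1+…+a3=5.835 → R3 fires; D=10 E=4 Z=6
Draw 7: a1=0.672, a2=2.352, a3=2.712, a0=5.736; τ=−ln(0.2615)/5.736=0.234 → t=1.377; u2·a0=0.4113·5.736=2.359; a1=0.672 < 2.359 ≤ a1+a2=3.024 → R2 fires; D=10 E=4 Z=5
Draw 8: a1=0.560, a2=1.960, a3=2.260, a0=4.780; τ=−ln(0.7370)/4.780=0.064 → t=1.441; u2·a0=0.8546·4.780=4.085; a1+a2=2.520 < 4.085 ≤ a1+…+a3=4.780 → R3 fires; D=11 E=3 Z=6
Draw 9: a1=0.672, a2=1.764, a3=2.034, a0=4.470; τ=−ln(0.5931)/4.470=0.117 → t=1.558; u2·a0=0.3137·4.470=1.402; a1=0.672 < 1.402 ≤ a1+a2=2.436 → R2 fires; D=11 E=3 Z=5
Draw 10: a1=0.560, a2=1.470, a3=1.695, a0=3.725; τ=−ln(0.7975)/3.725=0.061 → t=1.618 > T=1.59: stop.
Read off Z at T=1.59: 5

Z at T = 5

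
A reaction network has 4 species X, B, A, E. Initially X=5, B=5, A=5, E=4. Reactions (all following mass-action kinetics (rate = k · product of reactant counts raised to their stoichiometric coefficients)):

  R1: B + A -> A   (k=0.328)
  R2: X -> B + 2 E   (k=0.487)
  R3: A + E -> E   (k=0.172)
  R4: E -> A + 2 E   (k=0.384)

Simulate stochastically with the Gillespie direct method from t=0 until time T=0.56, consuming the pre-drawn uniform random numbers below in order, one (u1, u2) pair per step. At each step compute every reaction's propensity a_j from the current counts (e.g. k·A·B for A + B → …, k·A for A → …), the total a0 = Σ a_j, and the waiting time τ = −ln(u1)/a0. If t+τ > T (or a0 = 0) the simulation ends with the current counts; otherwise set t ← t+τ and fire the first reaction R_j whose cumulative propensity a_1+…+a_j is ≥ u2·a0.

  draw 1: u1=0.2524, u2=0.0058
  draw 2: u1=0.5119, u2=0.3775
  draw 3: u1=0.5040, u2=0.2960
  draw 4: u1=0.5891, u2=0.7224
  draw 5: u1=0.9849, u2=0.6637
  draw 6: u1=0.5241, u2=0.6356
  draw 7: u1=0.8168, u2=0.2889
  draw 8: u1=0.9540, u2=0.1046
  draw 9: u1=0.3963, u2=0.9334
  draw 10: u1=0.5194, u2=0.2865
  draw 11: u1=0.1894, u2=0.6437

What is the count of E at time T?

t=0.000: X=5 B=5 A=5 E=4
Draw 1: a1=8.200, a2=2.435, a3=3.440, a4=1.536, a0=15.611; τ=−ln(0.2524)/15.611=0.088 → t=0.088; u2·a0=0.0058·15.611=0.091 ≤ a1=8.200 → R1 fires; X=5 B=4 A=5 E=4
Draw 2: a1=6.560, a2=2.435, a3=3.440, a4=1.536, a0=13.971; τ=−ln(0.5119)/13.971=0.048 → t=0.136; u2·a0=0.3775·13.971=5.274 ≤ a1=6.560 → R1 fires; X=5 B=3 A=5 E=4
Draw 3: a1=4.920, a2=2.435, a3=3.440, a4=1.536, a0=12.331; τ=−ln(0.5040)/12.331=0.056 → t=0.192; u2·a0=0.2960·12.331=3.650 ≤ a1=4.920 → R1 fires; X=5 B=2 A=5 E=4
Draw 4: a1=3.280, a2=2.435, a3=3.440, a4=1.536, a0=10.691; τ=−ln(0.5891)/10.691=0.049 → t=0.241; u2·a0=0.7224·10.691=7.723; a1+a2=5.715 < 7.723 ≤ a1+…+a3=9.155 → R3 fires; X=5 B=2 A=4 E=4
Draw 5: a1=2.624, a2=2.435, a3=2.752, a4=1.536, a0=9.347; τ=−ln(0.9849)/9.347=0.002 → t=0.243; u2·a0=0.6637·9.347=6.204; a1+a2=5.059 < 6.204 ≤ a1+…+a3=7.811 → R3 fires; X=5 B=2 A=3 E=4
Draw 6: a1=1.968, a2=2.435, a3=2.064, a4=1.536, a0=8.003; τ=−ln(0.5241)/8.003=0.081 → t=0.324; u2·a0=0.6356·8.003=5.087; a1+a2=4.403 < 5.087 ≤ a1+…+a3=6.467 → R3 fires; X=5 B=2 A=2 E=4
Draw 7: a1=1.312, a2=2.435, a3=1.376, a4=1.536, a0=6.659; τ=−ln(0.8168)/6.659=0.030 → t=0.354; u2·a0=0.2889·6.659=1.924; a1=1.312 < 1.924 ≤ a1+a2=3.747 → R2 fires; X=4 B=3 A=2 E=6
Draw 8: a1=1.968, a2=1.948, a3=2.064, a4=2.304, a0=8.284; τ=−ln(0.9540)/8.284=0.006 → t=0.360; u2·a0=0.1046·8.284=0.867 ≤ a1=1.968 → R1 fires; X=4 B=2 A=2 E=6
Draw 9: a1=1.312, a2=1.948, a3=2.064, a4=2.304, a0=7.628; τ=−ln(0.3963)/7.628=0.121 → t=0.481; u2·a0=0.9334·7.628=7.120; a1+…+a3=5.324 < 7.120 ≤ a1+…+a4=7.628 → R4 fires; X=4 B=2 A=3 E=7
Draw 10: a1=1.968, a2=1.948, a3=3.612, a4=2.688, a0=10.216; τ=−ln(0.5194)/10.216=0.064 → t=0.545; u2·a0=0.2865·10.216=2.927; a1=1.968 < 2.927 ≤ a1+a2=3.916 → R2 fires; X=3 B=3 A=3 E=9
Draw 11: a1=2.952, a2=1.461, a3=4.644, a4=3.456, a0=12.513; τ=−ln(0.1894)/12.513=0.133 → t=0.678 > T=0.56: stop.
Read off E at T=0.56: 9

E at T = 9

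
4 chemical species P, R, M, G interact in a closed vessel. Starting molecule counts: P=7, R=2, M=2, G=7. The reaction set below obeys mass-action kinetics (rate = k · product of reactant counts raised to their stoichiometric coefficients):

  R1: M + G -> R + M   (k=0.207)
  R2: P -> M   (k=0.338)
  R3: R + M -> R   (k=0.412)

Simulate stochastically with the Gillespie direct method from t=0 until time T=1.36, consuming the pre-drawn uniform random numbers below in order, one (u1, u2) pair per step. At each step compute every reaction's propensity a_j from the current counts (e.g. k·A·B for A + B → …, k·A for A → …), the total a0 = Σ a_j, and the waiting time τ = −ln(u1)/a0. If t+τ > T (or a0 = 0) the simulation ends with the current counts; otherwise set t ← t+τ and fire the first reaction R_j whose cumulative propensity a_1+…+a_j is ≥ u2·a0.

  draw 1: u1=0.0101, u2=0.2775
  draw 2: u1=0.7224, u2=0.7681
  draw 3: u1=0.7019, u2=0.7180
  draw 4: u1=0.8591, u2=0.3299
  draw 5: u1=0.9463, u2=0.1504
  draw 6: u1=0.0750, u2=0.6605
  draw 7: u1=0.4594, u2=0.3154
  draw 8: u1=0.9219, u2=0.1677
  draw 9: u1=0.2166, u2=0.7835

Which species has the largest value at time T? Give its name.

Dominant species at T: R

t=0.000: P=7 R=2 M=2 G=7
Draw 1: a1=2.898, a2=2.366, a3=1.648, a0=6.912; τ=−ln(0.0101)/6.912=0.665 → t=0.665; u2·a0=0.2775·6.912=1.918 ≤ a1=2.898 → R1 fires; P=7 R=3 M=2 G=6
Draw 2: a1=2.484, a2=2.366, a3=2.472, a0=7.322; τ=−ln(0.7224)/7.322=0.044 → t=0.709; u2·a0=0.7681·7.322=5.624; a1+a2=4.850 < 5.624 ≤ a1+…+a3=7.322 → R3 fires; P=7 R=3 M=1 G=6
Draw 3: a1=1.242, a2=2.366, a3=1.236, a0=4.844; τ=−ln(0.7019)/4.844=0.073 → t=0.782; u2·a0=0.7180·4.844=3.478; a1=1.242 < 3.478 ≤ a1+a2=3.608 → R2 fires; P=6 R=3 M=2 G=6
Draw 4: a1=2.484, a2=2.028, a3=2.472, a0=6.984; τ=−ln(0.8591)/6.984=0.022 → t=0.804; u2·a0=0.3299·6.984=2.304 ≤ a1=2.484 → R1 fires; P=6 R=4 M=2 G=5
Draw 5: a1=2.070, a2=2.028, a3=3.296, a0=7.394; τ=−ln(0.9463)/7.394=0.007 → t=0.812; u2·a0=0.1504·7.394=1.112 ≤ a1=2.070 → R1 fires; P=6 R=5 M=2 G=4
Draw 6: a1=1.656, a2=2.028, a3=4.120, a0=7.804; τ=−ln(0.0750)/7.804=0.332 → t=1.143; u2·a0=0.6605·7.804=5.155; a1+a2=3.684 < 5.155 ≤ a1+…+a3=7.804 → R3 fires; P=6 R=5 M=1 G=4
Draw 7: a1=0.828, a2=2.028, a3=2.060, a0=4.916; τ=−ln(0.4594)/4.916=0.158 → t=1.302; u2·a0=0.3154·4.916=1.551; a1=0.828 < 1.551 ≤ a1+a2=2.856 → R2 fires; P=5 R=5 M=2 G=4
Draw 8: a1=1.656, a2=1.690, a3=4.120, a0=7.466; τ=−ln(0.9219)/7.466=0.011 → t=1.313; u2·a0=0.1677·7.466=1.252 ≤ a1=1.656 → R1 fires; P=5 R=6 M=2 G=3
Draw 9: a1=1.242, a2=1.690, a3=4.944, a0=7.876; τ=−ln(0.2166)/7.876=0.194 → t=1.507 > T=1.36: stop.
At T=1.36: P=5 R=6 M=2 G=3; the largest is R.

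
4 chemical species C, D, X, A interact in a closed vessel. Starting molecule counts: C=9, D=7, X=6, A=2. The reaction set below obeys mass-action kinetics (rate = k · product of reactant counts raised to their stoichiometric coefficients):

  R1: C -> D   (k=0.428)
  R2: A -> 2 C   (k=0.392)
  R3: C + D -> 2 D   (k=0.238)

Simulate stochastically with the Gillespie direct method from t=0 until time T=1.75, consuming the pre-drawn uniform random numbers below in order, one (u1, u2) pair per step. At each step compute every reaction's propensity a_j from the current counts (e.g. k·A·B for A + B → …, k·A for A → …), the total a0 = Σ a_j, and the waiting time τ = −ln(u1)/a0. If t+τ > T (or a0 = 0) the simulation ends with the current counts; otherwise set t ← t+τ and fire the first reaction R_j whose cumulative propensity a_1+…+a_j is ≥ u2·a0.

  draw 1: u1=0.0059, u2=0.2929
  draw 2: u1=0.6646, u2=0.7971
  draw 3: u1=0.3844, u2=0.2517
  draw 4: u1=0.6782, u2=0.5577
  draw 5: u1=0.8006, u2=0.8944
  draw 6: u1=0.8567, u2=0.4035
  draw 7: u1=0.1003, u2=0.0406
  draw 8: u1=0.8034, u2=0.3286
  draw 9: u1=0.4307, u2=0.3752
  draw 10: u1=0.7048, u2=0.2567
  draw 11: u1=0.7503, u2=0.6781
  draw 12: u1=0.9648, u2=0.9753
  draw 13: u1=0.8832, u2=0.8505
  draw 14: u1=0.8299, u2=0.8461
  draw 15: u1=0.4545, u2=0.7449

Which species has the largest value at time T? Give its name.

Dominant species at T: D

t=0.000: C=9 D=7 X=6 A=2
Draw 1: a1=3.852, a2=0.784, a3=14.994, a0=19.630; τ=−ln(0.0059)/19.630=0.261 → t=0.261; u2·a0=0.2929·19.630=5.750; a1+a2=4.636 < 5.750 ≤ a1+…+a3=19.630 → R3 fires; C=8 D=8 X=6 A=2
Draw 2: a1=3.424, a2=0.784, a3=15.232, a0=19.440; τ=−ln(0.6646)/19.440=0.021 → t=0.282; u2·a0=0.7971·19.440=15.496; a1+a2=4.208 < 15.496 ≤ a1+…+a3=19.440 → R3 fires; C=7 D=9 X=6 A=2
Draw 3: a1=2.996, a2=0.784, a3=14.994, a0=18.774; τ=−ln(0.3844)/18.774=0.051 → t=0.333; u2·a0=0.2517·18.774=4.725; a1+a2=3.780 < 4.725 ≤ a1+…+a3=18.774 → R3 fires; C=6 D=10 X=6 A=2
Draw 4: a1=2.568, a2=0.784, a3=14.280, a0=17.632; τ=−ln(0.6782)/17.632=0.022 → t=0.355; u2·a0=0.5577·17.632=9.833; a1+a2=3.352 < 9.833 ≤ a1+…+a3=17.632 → R3 fires; C=5 D=11 X=6 A=2
Draw 5: a1=2.140, a2=0.784, a3=13.090, a0=16.014; τ=−ln(0.8006)/16.014=0.014 → t=0.369; u2·a0=0.8944·16.014=14.323; a1+a2=2.924 < 14.323 ≤ a1+…+a3=16.014 → R3 fires; C=4 D=12 X=6 A=2
Draw 6: a1=1.712, a2=0.784, a3=11.424, a0=13.920; τ=−ln(0.8567)/13.920=0.011 → t=0.380; u2·a0=0.4035·13.920=5.617; a1+a2=2.496 < 5.617 ≤ a1+…+a3=13.920 → R3 fires; C=3 D=13 X=6 A=2
Draw 7: a1=1.284, a2=0.784, a3=9.282, a0=11.350; τ=−ln(0.1003)/11.350=0.203 → t=0.583; u2·a0=0.0406·11.350=0.461 ≤ a1=1.284 → R1 fires; C=2 D=14 X=6 A=2
Draw 8: a1=0.856, a2=0.784, a3=6.664, a0=8.304; τ=−ln(0.8034)/8.304=0.026 → t=0.609; u2·a0=0.3286·8.304=2.729; a1+a2=1.640 < 2.729 ≤ a1+…+a3=8.304 → R3 fires; C=1 D=15 X=6 A=2
Draw 9: a1=0.428, a2=0.784, a3=3.570, a0=4.782; τ=−ln(0.4307)/4.782=0.176 → t=0.786; u2·a0=0.3752·4.782=1.794; a1+a2=1.212 < 1.794 ≤ a1+…+a3=4.782 → R3 fires; C=0 D=16 X=6 A=2
Draw 10: a1=0.000, a2=0.784, a3=0.000, a0=0.784; τ=−ln(0.7048)/0.784=0.446 → t=1.232; u2·a0=0.2567·0.784=0.201; a1=0.000 < 0.201 ≤ a1+a2=0.784 → R2 fires; C=2 D=16 X=6 A=1
Draw 11: a1=0.856, a2=0.392, a3=7.616, a0=8.864; τ=−ln(0.7503)/8.864=0.032 → t=1.264; u2·a0=0.6781·8.864=6.011; a1+a2=1.248 < 6.011 ≤ a1+…+a3=8.864 → R3 fires; C=1 D=17 X=6 A=1
Draw 12: a1=0.428, a2=0.392, a3=4.046, a0=4.866; τ=−ln(0.9648)/4.866=0.007 → t=1.272; u2·a0=0.9753·4.866=4.746; a1+a2=0.820 < 4.746 ≤ a1+…+a3=4.866 → R3 fires; C=0 D=18 X=6 A=1
Draw 13: a1=0.000, a2=0.392, a3=0.000, a0=0.392; τ=−ln(0.8832)/0.392=0.317 → t=1.588; u2·a0=0.8505·0.392=0.333; a1=0.000 < 0.333 ≤ a1+a2=0.392 → R2 fires; C=2 D=18 X=6 A=0
Draw 14: a1=0.856, a2=0.000, a3=8.568, a0=9.424; τ=−ln(0.8299)/9.424=0.020 → t=1.608; u2·a0=0.8461·9.424=7.974; a1+a2=0.856 < 7.974 ≤ a1+…+a3=9.424 → R3 fires; C=1 D=19 X=6 A=0
Draw 15: a1=0.428, a2=0.000, a3=4.522, a0=4.950; τ=−ln(0.4545)/4.950=0.159 → t=1.767 > T=1.75: stop.
At T=1.75: C=1 D=19 X=6 A=0; the largest is D.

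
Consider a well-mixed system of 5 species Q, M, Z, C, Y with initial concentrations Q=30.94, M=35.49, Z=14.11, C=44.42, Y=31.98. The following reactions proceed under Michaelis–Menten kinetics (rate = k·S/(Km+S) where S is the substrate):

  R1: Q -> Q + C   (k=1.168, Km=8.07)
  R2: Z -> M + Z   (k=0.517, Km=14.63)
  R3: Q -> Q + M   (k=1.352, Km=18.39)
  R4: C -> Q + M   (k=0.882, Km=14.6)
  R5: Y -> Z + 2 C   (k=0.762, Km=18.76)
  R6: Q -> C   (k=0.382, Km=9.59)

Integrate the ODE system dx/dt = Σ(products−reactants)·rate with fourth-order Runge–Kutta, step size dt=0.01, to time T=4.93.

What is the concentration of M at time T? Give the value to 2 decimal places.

RK4 with dt=0.01: 493 steps to T=4.93. Trajectory (selected grid times):
t=0.00: Q=30.94 M=35.49 Z=14.11 C=44.42 Y=31.98
t=0.55: Q=31.15 M=36.46 Z=14.37 C=45.25 Y=31.72
t=1.10: Q=31.35 M=37.44 Z=14.64 C=46.08 Y=31.45
t=1.64: Q=31.56 M=38.40 Z=14.89 C=46.89 Y=31.20
t=2.19: Q=31.77 M=39.39 Z=15.16 C=47.72 Y=30.93
t=2.74: Q=31.98 M=40.38 Z=15.42 C=48.54 Y=30.67
t=3.29: Q=32.19 M=41.37 Z=15.68 C=49.36 Y=30.41
t=3.83: Q=32.40 M=42.35 Z=15.93 C=50.17 Y=30.16
t=4.38: Q=32.61 M=43.35 Z=16.19 C=50.98 Y=29.90
t=4.93: Q=32.83 M=44.35 Z=16.44 C=51.80 Y=29.65
Read off M at T=4.93: 44.35

M at T = 44.35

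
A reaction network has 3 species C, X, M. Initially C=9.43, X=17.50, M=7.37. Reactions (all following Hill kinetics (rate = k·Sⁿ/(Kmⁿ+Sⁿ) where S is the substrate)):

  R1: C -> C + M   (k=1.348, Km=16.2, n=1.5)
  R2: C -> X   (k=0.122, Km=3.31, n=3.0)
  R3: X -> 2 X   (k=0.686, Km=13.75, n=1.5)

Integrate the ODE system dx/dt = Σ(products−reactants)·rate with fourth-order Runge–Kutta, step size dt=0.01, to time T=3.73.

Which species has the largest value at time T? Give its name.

RK4 with dt=0.01: 373 steps to T=3.73. Trajectory (selected grid times):
t=0.00: C=9.43 X=17.50 M=7.37
t=0.41: C=9.38 X=17.71 M=7.54
t=0.83: C=9.33 X=17.94 M=7.71
t=1.24: C=9.29 X=18.15 M=7.88
t=1.66: C=9.24 X=18.38 M=8.05
t=2.07: C=9.19 X=18.59 M=8.22
t=2.49: C=9.14 X=18.82 M=8.39
t=2.90: C=9.09 X=19.04 M=8.55
t=3.32: C=9.04 X=19.27 M=8.72
t=3.73: C=9.00 X=19.49 M=8.88
At T=3.73: C=9.00 X=19.49 M=8.88; the largest is X.

Dominant species at T: X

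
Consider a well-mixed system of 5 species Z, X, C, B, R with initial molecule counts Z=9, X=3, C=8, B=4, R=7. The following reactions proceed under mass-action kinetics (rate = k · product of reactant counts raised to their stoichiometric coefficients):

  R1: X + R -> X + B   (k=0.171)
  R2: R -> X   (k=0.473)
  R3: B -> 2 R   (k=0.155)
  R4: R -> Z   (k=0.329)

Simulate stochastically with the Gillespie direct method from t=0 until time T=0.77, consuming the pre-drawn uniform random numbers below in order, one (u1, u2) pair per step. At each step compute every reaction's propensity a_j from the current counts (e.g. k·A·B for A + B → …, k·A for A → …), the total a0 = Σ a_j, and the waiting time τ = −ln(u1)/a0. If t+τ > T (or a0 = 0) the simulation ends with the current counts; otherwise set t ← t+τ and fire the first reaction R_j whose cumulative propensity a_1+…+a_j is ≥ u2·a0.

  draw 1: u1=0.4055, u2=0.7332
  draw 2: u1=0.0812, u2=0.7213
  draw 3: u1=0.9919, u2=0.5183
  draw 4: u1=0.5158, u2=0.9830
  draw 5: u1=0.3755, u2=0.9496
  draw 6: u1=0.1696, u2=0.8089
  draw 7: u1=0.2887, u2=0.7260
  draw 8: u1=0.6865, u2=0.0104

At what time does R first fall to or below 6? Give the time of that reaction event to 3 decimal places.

t=0.000: Z=9 X=3 C=8 B=4 R=7
Draw 1: a1=3.591, a2=3.311, a3=0.620, a4=2.303, a0=9.825; τ=−ln(0.4055)/9.825=0.092 → t=0.092; u2·a0=0.7332·9.825=7.204; a1+a2=6.902 < 7.204 ≤ a1+…+a3=7.522 → R3 fires; Z=9 X=3 C=8 B=3 R=9
Draw 2: a1=4.617, a2=4.257, a3=0.465, a4=2.961, a0=12.300; τ=−ln(0.0812)/12.300=0.204 → t=0.296; u2·a0=0.7213·12.300=8.872; a1=4.617 < 8.872 ≤ a1+a2=8.874 → R2 fires; Z=9 X=4 C=8 B=3 R=8
Draw 3: a1=5.472, a2=3.784, a3=0.465, a4=2.632, a0=12.353; τ=−ln(0.9919)/12.353=0.001 → t=0.297; u2·a0=0.5183·12.353=6.403; a1=5.472 < 6.403 ≤ a1+a2=9.256 → R2 fires; Z=9 X=5 C=8 B=3 R=7
Draw 4: a1=5.985, a2=3.311, a3=0.465, a4=2.303, a0=12.064; τ=−ln(0.5158)/12.064=0.055 → t=0.352; u2·a0=0.9830·12.064=11.859; a1+…+a3=9.761 < 11.859 ≤ a1+…+a4=12.064 → R4 fires; Z=10 X=5 C=8 B=3 R=6
Draw 5: a1=5.130, a2=2.838, a3=0.465, a4=1.974, a0=10.407; τ=−ln(0.3755)/10.407=0.094 → t=0.446; u2·a0=0.9496·10.407=9.882; a1+…+a3=8.433 < 9.882 ≤ a1+…+a4=10.407 → R4 fires; Z=11 X=5 C=8 B=3 R=5
Draw 6: a1=4.275, a2=2.365, a3=0.465, a4=1.645, a0=8.750; τ=−ln(0.1696)/8.750=0.203 → t=0.648; u2·a0=0.8089·8.750=7.078; a1+a2=6.640 < 7.078 ≤ a1+…+a3=7.105 → R3 fires; Z=11 X=5 C=8 B=2 R=7
Draw 7: a1=5.985, a2=3.311, a3=0.310, a4=2.303, a0=11.909; τ=−ln(0.2887)/11.909=0.104 → t=0.753; u2·a0=0.7260·11.909=8.646; a1=5.985 < 8.646 ≤ a1+a2=9.296 → R2 fires; Z=11 X=6 C=8 B=2 R=6
Draw 8: a1=6.156, a2=2.838, a3=0.310, a4=1.974, a0=11.278; τ=−ln(0.6865)/11.278=0.033 → t=0.786 > T=0.77: stop.
R first becomes ≤ 6 when it reaches 6 at the event at t=0.352.

Threshold first reached at t = 0.352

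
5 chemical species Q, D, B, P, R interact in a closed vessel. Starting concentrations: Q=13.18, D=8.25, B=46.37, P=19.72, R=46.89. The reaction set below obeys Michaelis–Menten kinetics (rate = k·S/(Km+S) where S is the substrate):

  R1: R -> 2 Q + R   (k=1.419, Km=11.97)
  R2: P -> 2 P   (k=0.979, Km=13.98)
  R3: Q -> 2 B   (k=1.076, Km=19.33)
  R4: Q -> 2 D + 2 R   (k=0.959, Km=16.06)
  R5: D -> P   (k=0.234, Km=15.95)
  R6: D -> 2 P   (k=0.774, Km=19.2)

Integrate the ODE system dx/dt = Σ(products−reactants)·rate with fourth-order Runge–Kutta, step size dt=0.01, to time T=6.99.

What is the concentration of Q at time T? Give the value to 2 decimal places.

Q at T = 22.11

RK4 with dt=0.01: 699 steps to T=6.99. Trajectory (selected grid times):
t=0.00: Q=13.18 D=8.25 B=46.37 P=19.72 R=46.89
t=0.78: Q=14.25 D=8.69 B=47.07 P=20.60 R=47.58
t=1.55: Q=15.29 D=9.14 B=47.78 P=21.50 R=48.29
t=2.33: Q=16.32 D=9.62 B=48.54 P=22.43 R=49.03
t=3.11: Q=17.33 D=10.11 B=49.32 P=23.38 R=49.79
t=3.88: Q=18.30 D=10.61 B=50.12 P=24.35 R=50.57
t=4.66: Q=19.28 D=11.12 B=50.94 P=25.35 R=51.38
t=5.44: Q=20.24 D=11.65 B=51.79 P=26.37 R=52.20
t=6.21: Q=21.18 D=12.17 B=52.65 P=27.40 R=53.03
t=6.99: Q=22.11 D=12.72 B=53.53 P=28.46 R=53.89
Read off Q at T=6.99: 22.11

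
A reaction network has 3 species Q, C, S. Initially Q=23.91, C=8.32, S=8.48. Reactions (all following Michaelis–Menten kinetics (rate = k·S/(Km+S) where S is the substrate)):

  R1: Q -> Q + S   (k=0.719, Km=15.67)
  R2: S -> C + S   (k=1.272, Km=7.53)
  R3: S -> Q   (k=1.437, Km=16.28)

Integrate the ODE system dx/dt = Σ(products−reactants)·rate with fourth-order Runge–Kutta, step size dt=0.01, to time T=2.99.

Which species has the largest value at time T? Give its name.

Dominant species at T: Q

RK4 with dt=0.01: 299 steps to T=2.99. Trajectory (selected grid times):
t=0.00: Q=23.91 C=8.32 S=8.48
t=0.33: Q=24.07 C=8.54 S=8.46
t=0.66: Q=24.23 C=8.76 S=8.44
t=1.00: Q=24.40 C=8.99 S=8.43
t=1.33: Q=24.56 C=9.21 S=8.41
t=1.66: Q=24.72 C=9.44 S=8.39
t=1.99: Q=24.89 C=9.66 S=8.38
t=2.33: Q=25.05 C=9.88 S=8.36
t=2.66: Q=25.21 C=10.11 S=8.35
t=2.99: Q=25.37 C=10.33 S=8.33
At T=2.99: Q=25.37 C=10.33 S=8.33; the largest is Q.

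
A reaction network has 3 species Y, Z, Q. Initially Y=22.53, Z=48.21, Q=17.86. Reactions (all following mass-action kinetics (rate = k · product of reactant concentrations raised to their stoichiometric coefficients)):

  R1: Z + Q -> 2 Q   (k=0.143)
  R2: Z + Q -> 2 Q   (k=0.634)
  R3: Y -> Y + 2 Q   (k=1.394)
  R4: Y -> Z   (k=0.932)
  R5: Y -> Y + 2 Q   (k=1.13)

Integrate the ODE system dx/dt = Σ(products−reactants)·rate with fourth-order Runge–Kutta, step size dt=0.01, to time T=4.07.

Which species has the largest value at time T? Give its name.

RK4 with dt=0.01: 407 steps to T=4.07. Trajectory (selected grid times):
t=0.00: Y=22.53 Z=48.21 Q=17.86
t=0.45: Y=14.81 Z=0.16 Q=115.43
t=0.90: Y=9.74 Z=0.08 Q=148.07
t=1.36: Y=6.34 Z=0.05 Q=169.89
t=1.81: Y=4.17 Z=0.03 Q=183.85
t=2.26: Y=2.74 Z=0.02 Q=193.02
t=2.71: Y=1.80 Z=0.01 Q=199.05
t=3.17: Y=1.17 Z=0.01 Q=203.09
t=3.62: Y=0.77 Z=0.00 Q=205.67
t=4.07: Y=0.51 Z=0.00 Q=207.37
At T=4.07: Y=0.51 Z=0.00 Q=207.37; the largest is Q.

Dominant species at T: Q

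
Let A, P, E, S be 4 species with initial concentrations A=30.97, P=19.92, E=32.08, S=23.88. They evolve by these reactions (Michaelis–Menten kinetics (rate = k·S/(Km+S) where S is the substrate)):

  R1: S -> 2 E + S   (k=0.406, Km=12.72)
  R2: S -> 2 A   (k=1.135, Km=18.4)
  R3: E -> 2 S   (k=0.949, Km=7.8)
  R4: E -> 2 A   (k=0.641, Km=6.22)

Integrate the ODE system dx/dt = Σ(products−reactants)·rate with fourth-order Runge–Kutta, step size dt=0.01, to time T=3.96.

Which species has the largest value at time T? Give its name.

Dominant species at T: A

RK4 with dt=0.01: 396 steps to T=3.96. Trajectory (selected grid times):
t=0.00: A=30.97 P=19.92 E=32.08 S=23.88
t=0.44: A=32.01 P=19.92 E=31.74 S=24.27
t=0.88: A=33.05 P=19.92 E=31.41 S=24.65
t=1.32: A=34.09 P=19.92 E=31.07 S=25.03
t=1.76: A=35.14 P=19.92 E=30.74 S=25.41
t=2.20: A=36.19 P=19.92 E=30.41 S=25.79
t=2.64: A=37.24 P=19.92 E=30.09 S=26.16
t=3.08: A=38.30 P=19.92 E=29.76 S=26.53
t=3.52: A=39.36 P=19.92 E=29.44 S=26.89
t=3.96: A=40.42 P=19.92 E=29.12 S=27.25
At T=3.96: A=40.42 P=19.92 E=29.12 S=27.25; the largest is A.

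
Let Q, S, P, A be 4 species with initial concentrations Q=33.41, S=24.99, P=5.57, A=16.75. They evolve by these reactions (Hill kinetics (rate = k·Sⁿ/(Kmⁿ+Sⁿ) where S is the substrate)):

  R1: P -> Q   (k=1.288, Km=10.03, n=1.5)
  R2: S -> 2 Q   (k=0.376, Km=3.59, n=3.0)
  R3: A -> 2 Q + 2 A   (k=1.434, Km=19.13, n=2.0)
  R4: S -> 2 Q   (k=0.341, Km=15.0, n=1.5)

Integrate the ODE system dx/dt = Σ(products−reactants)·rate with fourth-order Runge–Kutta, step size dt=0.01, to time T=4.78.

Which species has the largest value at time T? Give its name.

RK4 with dt=0.01: 478 steps to T=4.78. Trajectory (selected grid times):
t=0.00: Q=33.41 S=24.99 P=5.57 A=16.75
t=0.53: Q=34.92 S=24.67 P=5.37 A=17.08
t=1.06: Q=36.43 S=24.35 P=5.19 A=17.42
t=1.59: Q=37.95 S=24.03 P=5.00 A=17.77
t=2.12: Q=39.47 S=23.71 P=4.83 A=18.13
t=2.66: Q=41.03 S=23.38 P=4.66 A=18.50
t=3.19: Q=42.57 S=23.07 P=4.50 A=18.87
t=3.72: Q=44.11 S=22.75 P=4.34 A=19.25
t=4.25: Q=45.67 S=22.43 P=4.20 A=19.63
t=4.78: Q=47.23 S=22.12 P=4.05 A=20.03
At T=4.78: Q=47.23 S=22.12 P=4.05 A=20.03; the largest is Q.

Dominant species at T: Q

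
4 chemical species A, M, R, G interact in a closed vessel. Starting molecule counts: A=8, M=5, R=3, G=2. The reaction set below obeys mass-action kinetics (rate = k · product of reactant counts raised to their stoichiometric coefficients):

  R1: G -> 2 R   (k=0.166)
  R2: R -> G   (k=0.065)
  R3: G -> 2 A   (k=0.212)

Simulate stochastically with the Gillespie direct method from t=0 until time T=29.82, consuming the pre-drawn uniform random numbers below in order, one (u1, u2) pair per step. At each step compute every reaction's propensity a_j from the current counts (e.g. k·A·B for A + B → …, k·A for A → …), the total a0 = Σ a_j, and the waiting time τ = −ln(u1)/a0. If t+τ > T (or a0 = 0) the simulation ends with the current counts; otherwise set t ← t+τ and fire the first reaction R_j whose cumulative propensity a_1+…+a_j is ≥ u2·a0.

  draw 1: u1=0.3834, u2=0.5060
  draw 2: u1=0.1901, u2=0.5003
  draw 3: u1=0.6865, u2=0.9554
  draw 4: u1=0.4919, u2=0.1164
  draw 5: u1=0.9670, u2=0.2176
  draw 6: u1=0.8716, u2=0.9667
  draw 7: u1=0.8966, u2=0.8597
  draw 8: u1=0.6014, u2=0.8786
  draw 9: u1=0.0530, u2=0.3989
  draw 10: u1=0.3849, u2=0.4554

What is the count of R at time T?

t=0.000: A=8 M=5 R=3 G=2
Draw 1: a1=0.332, a2=0.195, a3=0.424, a0=0.951; τ=−ln(0.3834)/0.951=1.008 → t=1.008; u2·a0=0.5060·0.951=0.481; a1=0.332 < 0.481 ≤ a1+a2=0.527 → R2 fires; A=8 M=5 R=2 G=3
Draw 2: a1=0.498, a2=0.130, a3=0.636, a0=1.264; τ=−ln(0.1901)/1.264=1.313 → t=2.322; u2·a0=0.5003·1.264=0.632; a1+a2=0.628 < 0.632 ≤ a1+…+a3=1.264 → R3 fires; A=10 M=5 R=2 G=2
Draw 3: a1=0.332, a2=0.130, a3=0.424, a0=0.886; τ=−ln(0.6865)/0.886=0.425 → t=2.746; u2·a0=0.9554·0.886=0.846; a1+a2=0.462 < 0.846 ≤ a1+…+a3=0.886 → R3 fires; A=12 M=5 R=2 G=1
Draw 4: a1=0.166, a2=0.130, a3=0.212, a0=0.508; τ=−ln(0.4919)/0.508=1.397 → t=4.143; u2·a0=0.1164·0.508=0.059 ≤ a1=0.166 → R1 fires; A=12 M=5 R=4 G=0
Draw 5: a1=0.000, a2=0.260, a3=0.000, a0=0.260; τ=−ln(0.9670)/0.260=0.129 → t=4.272; u2·a0=0.2176·0.260=0.057; a1=0.000 < 0.057 ≤ a1+a2=0.260 → R2 fires; A=12 M=5 R=3 G=1
Draw 6: a1=0.166, a2=0.195, a3=0.212, a0=0.573; τ=−ln(0.8716)/0.573=0.240 → t=4.512; u2·a0=0.9667·0.573=0.554; a1+a2=0.361 < 0.554 ≤ a1+…+a3=0.573 → R3 fires; A=14 M=5 R=3 G=0
Draw 7: a1=0.000, a2=0.195, a3=0.000, a0=0.195; τ=−ln(0.8966)/0.195=0.560 → t=5.071; u2·a0=0.8597·0.195=0.168; a1=0.000 < 0.168 ≤ a1+a2=0.195 → R2 fires; A=14 M=5 R=2 G=1
Draw 8: a1=0.166, a2=0.130, a3=0.212, a0=0.508; τ=−ln(0.6014)/0.508=1.001 → t=6.072; u2·a0=0.8786·0.508=0.446; a1+a2=0.296 < 0.446 ≤ a1+…+a3=0.508 → R3 fires; A=16 M=5 R=2 G=0
Draw 9: a1=0.000, a2=0.130, a3=0.000, a0=0.130; τ=−ln(0.0530)/0.130=22.596 → t=28.668; u2·a0=0.3989·0.130=0.052; a1=0.000 < 0.052 ≤ a1+a2=0.130 → R2 fires; A=16 M=5 R=1 G=1
Draw 10: a1=0.166, a2=0.065, a3=0.212, a0=0.443; τ=−ln(0.3849)/0.443=2.155 → t=30.823 > T=29.82: stop.
Read off R at T=29.82: 1

R at T = 1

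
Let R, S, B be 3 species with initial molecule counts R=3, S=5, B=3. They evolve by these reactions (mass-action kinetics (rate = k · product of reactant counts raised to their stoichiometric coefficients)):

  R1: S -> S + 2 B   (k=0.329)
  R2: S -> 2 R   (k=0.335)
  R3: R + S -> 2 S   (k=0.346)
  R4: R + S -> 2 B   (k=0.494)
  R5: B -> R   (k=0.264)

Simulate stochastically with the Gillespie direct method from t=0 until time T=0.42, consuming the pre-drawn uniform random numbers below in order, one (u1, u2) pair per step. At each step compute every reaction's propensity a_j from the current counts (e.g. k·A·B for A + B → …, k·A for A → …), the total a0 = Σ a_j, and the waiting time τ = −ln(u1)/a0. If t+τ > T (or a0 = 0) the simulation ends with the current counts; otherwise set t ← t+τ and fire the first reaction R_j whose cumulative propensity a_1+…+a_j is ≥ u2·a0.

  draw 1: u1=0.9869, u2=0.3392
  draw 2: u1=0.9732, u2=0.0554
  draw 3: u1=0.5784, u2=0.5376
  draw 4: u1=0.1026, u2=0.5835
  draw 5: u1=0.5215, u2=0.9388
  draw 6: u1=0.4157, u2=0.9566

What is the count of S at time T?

S at T = 4

t=0.000: R=3 S=5 B=3
Draw 1: a1=1.645, a2=1.675, a3=5.190, a4=7.410, a5=0.792, a0=16.712; τ=−ln(0.9869)/16.712=0.001 → t=0.001; u2·a0=0.3392·16.712=5.669; a1+a2=3.320 < 5.669 ≤ a1+…+a3=8.510 → R3 fires; R=2 S=6 B=3
Draw 2: a1=1.974, a2=2.010, a3=4.152, a4=5.928, a5=0.792, a0=14.856; τ=−ln(0.9732)/14.856=0.002 → t=0.003; u2·a0=0.0554·14.856=0.823 ≤ a1=1.974 → R1 fires; R=2 S=6 B=5
Draw 3: a1=1.974, a2=2.010, a3=4.152, a4=5.928, a5=1.320, a0=15.384; τ=−ln(0.5784)/15.384=0.036 → t=0.038; u2·a0=0.5376·15.384=8.270; a1+…+a3=8.136 < 8.270 ≤ a1+…+a4=14.064 → R4 fires; R=1 S=5 B=7
Draw 4: a1=1.645, a2=1.675, a3=1.730, a4=2.470, a5=1.848, a0=9.368; τ=−ln(0.1026)/9.368=0.243 → t=0.281; u2·a0=0.5835·9.368=5.466; a1+…+a3=5.050 < 5.466 ≤ a1+…+a4=7.520 → R4 fires; R=0 S=4 B=9
Draw 5: a1=1.316, a2=1.340, a3=0.000, a4=0.000, a5=2.376, a0=5.032; τ=−ln(0.5215)/5.032=0.129 → t=0.411; u2·a0=0.9388·5.032=4.724; a1+…+a4=2.656 < 4.724 ≤ a1+…+a5=5.032 → R5 fires; R=1 S=4 B=8
Draw 6: a1=1.316, a2=1.340, a3=1.384, a4=1.976, a5=2.112, a0=8.128; τ=−ln(0.4157)/8.128=0.108 → t=0.519 > T=0.42: stop.
Read off S at T=0.42: 4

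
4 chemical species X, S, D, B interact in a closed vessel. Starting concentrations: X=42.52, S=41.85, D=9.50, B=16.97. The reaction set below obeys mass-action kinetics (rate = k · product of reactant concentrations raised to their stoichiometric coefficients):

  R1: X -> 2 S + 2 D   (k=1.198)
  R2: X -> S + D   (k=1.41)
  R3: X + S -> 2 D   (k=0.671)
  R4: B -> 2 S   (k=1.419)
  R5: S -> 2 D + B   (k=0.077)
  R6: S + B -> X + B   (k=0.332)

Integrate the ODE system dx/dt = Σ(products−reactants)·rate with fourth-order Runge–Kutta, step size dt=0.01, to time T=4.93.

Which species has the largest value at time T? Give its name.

Dominant species at T: D

RK4 with dt=0.01: 493 steps to T=4.93. Trajectory (selected grid times):
t=0.00: X=42.52 S=41.85 D=9.50 B=16.97
t=0.55: X=3.41 S=7.14 D=128.29 B=8.04
t=1.10: X=1.52 S=7.10 D=145.74 B=3.89
t=1.64: X=0.77 S=7.01 D=154.18 B=2.01
t=2.19: X=0.42 S=6.89 D=158.88 B=1.13
t=2.74: X=0.25 S=6.74 D=161.76 B=0.72
t=3.29: X=0.18 S=6.59 D=163.80 B=0.52
t=3.83: X=0.14 S=6.44 D=165.40 B=0.43
t=4.38: X=0.12 S=6.30 D=166.82 B=0.39
t=4.93: X=0.11 S=6.17 D=168.13 B=0.36
At T=4.93: X=0.11 S=6.17 D=168.13 B=0.36; the largest is D.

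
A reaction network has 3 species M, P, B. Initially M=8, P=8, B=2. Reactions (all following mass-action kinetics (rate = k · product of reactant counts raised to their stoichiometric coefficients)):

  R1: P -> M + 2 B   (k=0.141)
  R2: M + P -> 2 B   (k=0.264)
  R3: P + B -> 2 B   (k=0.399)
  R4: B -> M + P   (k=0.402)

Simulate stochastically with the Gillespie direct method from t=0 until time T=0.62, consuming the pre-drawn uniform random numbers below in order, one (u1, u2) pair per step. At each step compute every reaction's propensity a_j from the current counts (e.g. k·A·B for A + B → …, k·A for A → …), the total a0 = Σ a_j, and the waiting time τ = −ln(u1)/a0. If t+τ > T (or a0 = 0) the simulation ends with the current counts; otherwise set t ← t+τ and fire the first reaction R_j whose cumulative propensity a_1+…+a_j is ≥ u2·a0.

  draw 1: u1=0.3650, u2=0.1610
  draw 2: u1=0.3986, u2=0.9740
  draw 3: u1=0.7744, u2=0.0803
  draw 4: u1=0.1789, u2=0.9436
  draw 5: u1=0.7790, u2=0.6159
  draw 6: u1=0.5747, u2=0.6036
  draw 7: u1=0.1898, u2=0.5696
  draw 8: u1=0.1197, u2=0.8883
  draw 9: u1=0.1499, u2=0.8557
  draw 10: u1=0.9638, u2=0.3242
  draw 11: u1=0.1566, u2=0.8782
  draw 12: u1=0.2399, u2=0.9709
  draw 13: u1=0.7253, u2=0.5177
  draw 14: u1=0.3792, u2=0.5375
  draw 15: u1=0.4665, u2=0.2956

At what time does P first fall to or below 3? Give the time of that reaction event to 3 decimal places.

t=0.000: M=8 P=8 B=2
Draw 1: a1=1.128, a2=16.896, a3=6.384, a4=0.804, a0=25.212; τ=−ln(0.3650)/25.212=0.040 → t=0.040; u2·a0=0.1610·25.212=4.059; a1=1.128 < 4.059 ≤ a1+a2=18.024 → R2 fires; M=7 P=7 B=4
Draw 2: a1=0.987, a2=12.936, a3=11.172, a4=1.608, a0=26.703; τ=−ln(0.3986)/26.703=0.034 → t=0.074; u2·a0=0.9740·26.703=26.009; a1+…+a3=25.095 < 26.009 ≤ a1+…+a4=26.703 → R4 fires; M=8 P=8 B=3
Draw 3: a1=1.128, a2=16.896, a3=9.576, a4=1.206, a0=28.806; τ=−ln(0.7744)/28.806=0.009 → t=0.083; u2·a0=0.0803·28.806=2.313; a1=1.128 < 2.313 ≤ a1+a2=18.024 → R2 fires; M=7 P=7 B=5
Draw 4: a1=0.987, a2=12.936, a3=13.965, a4=2.010, a0=29.898; τ=−ln(0.1789)/29.898=0.058 → t=0.141; u2·a0=0.9436·29.898=28.212; a1+…+a3=27.888 < 28.212 ≤ a1+…+a4=29.898 → R4 fires; M=8 P=8 B=4
Draw 5: a1=1.128, a2=16.896, a3=12.768, a4=1.608, a0=32.400; τ=−ln(0.7790)/32.400=0.008 → t=0.149; u2·a0=0.6159·32.400=19.955; a1+a2=18.024 < 19.955 ≤ a1+…+a3=30.792 → R3 fires; M=8 P=7 B=5
Draw 6: a1=0.987, a2=14.784, a3=13.965, a4=2.010, a0=31.746; τ=−ln(0.5747)/31.746=0.017 → t=0.166; u2·a0=0.6036·31.746=19.162; a1+a2=15.771 < 19.162 ≤ a1+…+a3=29.736 → R3 fires; M=8 P=6 B=6
Draw 7: a1=0.846, a2=12.672, a3=14.364, a4=2.412, a0=30.294; τ=−ln(0.1898)/30.294=0.055 → t=0.221; u2·a0=0.5696·30.294=17.255; a1+a2=13.518 < 17.255 ≤ a1+…+a3=27.882 → R3 fires; M=8 P=5 B=7
Draw 8: a1=0.705, a2=10.560, a3=13.965, a4=2.814, a0=28.044; τ=−ln(0.1197)/28.044=0.076 → t=0.297; u2·a0=0.8883·28.044=24.911; a1+a2=11.265 < 24.911 ≤ a1+…+a3=25.230 → R3 fires; M=8 P=4 B=8
Draw 9: a1=0.564, a2=8.448, a3=12.768, a4=3.216, a0=24.996; τ=−ln(0.1499)/24.996=0.076 → t=0.372; u2·a0=0.8557·24.996=21.389; a1+a2=9.012 < 21.389 ≤ a1+…+a3=21.780 → R3 fires; M=8 P=3 B=9
Draw 10: a1=0.423, a2=6.336, a3=10.773, a4=3.618, a0=21.150; τ=−ln(0.9638)/21.150=0.002 → t=0.374; u2·a0=0.3242·21.150=6.857; a1+a2=6.759 < 6.857 ≤ a1+…+a3=17.532 → R3 fires; M=8 P=2 B=10
Draw 11: a1=0.282, a2=4.224, a3=7.980, a4=4.020, a0=16.506; τ=−ln(0.1566)/16.506=0.112 → t=0.487; u2·a0=0.8782·16.506=14.496; a1+…+a3=12.486 < 14.496 ≤ a1+…+a4=16.506 → R4 fires; M=9 P=3 B=9
Draw 12: a1=0.423, a2=7.128, a3=10.773, a4=3.618, a0=21.942; τ=−ln(0.2399)/21.942=0.065 → t=0.552; u2·a0=0.9709·21.942=21.303; a1+…+a3=18.324 < 21.303 ≤ a1+…+a4=21.942 → R4 fires; M=10 P=4 B=8
Draw 13: a1=0.564, a2=10.560, a3=12.768, a4=3.216, a0=27.108; τ=−ln(0.7253)/27.108=0.012 → t=0.563; u2·a0=0.5177·27.108=14.034; a1+a2=11.124 < 14.034 ≤ a1+…+a3=23.892 → R3 fires; M=10 P=3 B=9
Draw 14: a1=0.423, a2=7.920, a3=10.773, a4=3.618, a0=22.734; τ=−ln(0.3792)/22.734=0.043 → t=0.606; u2·a0=0.5375·22.734=12.220; a1+a2=8.343 < 12.220 ≤ a1+…+a3=19.116 → R3 fires; M=10 P=2 B=10
Draw 15: a1=0.282, a2=5.280, a3=7.980, a4=4.020, a0=17.562; τ=−ln(0.4665)/17.562=0.043 → t=0.650 > T=0.62: stop.
P first becomes ≤ 3 when it reaches 3 at the event at t=0.372.

Threshold first reached at t = 0.372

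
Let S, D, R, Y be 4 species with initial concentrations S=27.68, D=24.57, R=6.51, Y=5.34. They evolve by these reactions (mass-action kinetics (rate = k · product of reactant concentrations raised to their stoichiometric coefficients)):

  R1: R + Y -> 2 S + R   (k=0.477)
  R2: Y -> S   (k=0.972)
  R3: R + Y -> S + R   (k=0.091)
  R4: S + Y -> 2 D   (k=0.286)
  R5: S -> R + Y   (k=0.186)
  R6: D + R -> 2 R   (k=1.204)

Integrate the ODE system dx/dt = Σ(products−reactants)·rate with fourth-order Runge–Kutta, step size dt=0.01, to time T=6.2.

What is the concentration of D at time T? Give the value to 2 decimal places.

D at T = 0.02

RK4 with dt=0.01: 620 steps to T=6.2. Trajectory (selected grid times):
t=0.00: S=27.68 D=24.57 R=6.51 Y=5.34
t=0.69: S=30.72 D=0.06 R=41.54 Y=0.17
t=1.38: S=31.13 D=0.05 R=47.52 Y=0.16
t=2.07: S=31.78 D=0.04 R=53.45 Y=0.15
t=2.76: S=32.62 D=0.04 R=59.39 Y=0.14
t=3.44: S=33.62 D=0.03 R=65.31 Y=0.13
t=4.13: S=34.78 D=0.03 R=71.44 Y=0.13
t=4.82: S=36.09 D=0.03 R=77.71 Y=0.12
t=5.51: S=37.53 D=0.02 R=84.17 Y=0.12
t=6.20: S=39.12 D=0.02 R=90.84 Y=0.11
Read off D at T=6.2: 0.02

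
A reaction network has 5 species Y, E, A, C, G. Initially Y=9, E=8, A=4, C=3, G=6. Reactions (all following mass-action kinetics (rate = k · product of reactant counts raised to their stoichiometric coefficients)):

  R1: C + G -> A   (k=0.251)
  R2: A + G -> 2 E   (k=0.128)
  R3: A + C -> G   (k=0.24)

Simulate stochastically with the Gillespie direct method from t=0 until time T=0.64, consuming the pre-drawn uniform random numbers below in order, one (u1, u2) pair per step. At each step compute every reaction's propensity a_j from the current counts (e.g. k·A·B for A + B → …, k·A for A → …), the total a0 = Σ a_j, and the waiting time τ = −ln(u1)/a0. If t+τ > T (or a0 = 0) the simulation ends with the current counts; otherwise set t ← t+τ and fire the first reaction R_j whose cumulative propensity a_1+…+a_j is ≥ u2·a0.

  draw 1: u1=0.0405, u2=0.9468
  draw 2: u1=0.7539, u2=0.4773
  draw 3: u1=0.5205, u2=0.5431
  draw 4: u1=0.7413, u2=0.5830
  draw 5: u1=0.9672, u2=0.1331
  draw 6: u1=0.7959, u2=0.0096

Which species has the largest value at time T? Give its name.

t=0.000: Y=9 E=8 A=4 C=3 G=6
Draw 1: a1=4.518, a2=3.072, a3=2.880, a0=10.470; τ=−ln(0.0405)/10.470=0.306 → t=0.306; u2·a0=0.9468·10.470=9.913; a1+a2=7.590 < 9.913 ≤ a1+…+a3=10.470 → R3 fires; Y=9 E=8 A=3 C=2 G=7
Draw 2: a1=3.514, a2=2.688, a3=1.440, a0=7.642; τ=−ln(0.7539)/7.642=0.037 → t=0.343; u2·a0=0.4773·7.642=3.648; a1=3.514 < 3.648 ≤ a1+a2=6.202 → R2 fires; Y=9 E=10 A=2 C=2 G=6
Draw 3: a1=3.012, a2=1.536, a3=0.960, a0=5.508; τ=−ln(0.5205)/5.508=0.119 → t=0.462; u2·a0=0.5431·5.508=2.991 ≤ a1=3.012 → R1 fires; Y=9 E=10 A=3 C=1 G=5
Draw 4: a1=1.255, a2=1.920, a3=0.720, a0=3.895; τ=−ln(0.7413)/3.895=0.077 → t=0.539; u2·a0=0.5830·3.895=2.271; a1=1.255 < 2.271 ≤ a1+a2=3.175 → R2 fires; Y=9 E=12 A=2 C=1 G=4
Draw 5: a1=1.004, a2=1.024, a3=0.480, a0=2.508; τ=−ln(0.9672)/2.508=0.013 → t=0.552; u2·a0=0.1331·2.508=0.334 ≤ a1=1.004 → R1 fires; Y=9 E=12 A=3 C=0 G=3
Draw 6: a1=0.000, a2=1.152, a3=0.000, a0=1.152; τ=−ln(0.7959)/1.152=0.198 → t=0.750 > T=0.64: stop.
At T=0.64: Y=9 E=12 A=3 C=0 G=3; the largest is E.

Dominant species at T: E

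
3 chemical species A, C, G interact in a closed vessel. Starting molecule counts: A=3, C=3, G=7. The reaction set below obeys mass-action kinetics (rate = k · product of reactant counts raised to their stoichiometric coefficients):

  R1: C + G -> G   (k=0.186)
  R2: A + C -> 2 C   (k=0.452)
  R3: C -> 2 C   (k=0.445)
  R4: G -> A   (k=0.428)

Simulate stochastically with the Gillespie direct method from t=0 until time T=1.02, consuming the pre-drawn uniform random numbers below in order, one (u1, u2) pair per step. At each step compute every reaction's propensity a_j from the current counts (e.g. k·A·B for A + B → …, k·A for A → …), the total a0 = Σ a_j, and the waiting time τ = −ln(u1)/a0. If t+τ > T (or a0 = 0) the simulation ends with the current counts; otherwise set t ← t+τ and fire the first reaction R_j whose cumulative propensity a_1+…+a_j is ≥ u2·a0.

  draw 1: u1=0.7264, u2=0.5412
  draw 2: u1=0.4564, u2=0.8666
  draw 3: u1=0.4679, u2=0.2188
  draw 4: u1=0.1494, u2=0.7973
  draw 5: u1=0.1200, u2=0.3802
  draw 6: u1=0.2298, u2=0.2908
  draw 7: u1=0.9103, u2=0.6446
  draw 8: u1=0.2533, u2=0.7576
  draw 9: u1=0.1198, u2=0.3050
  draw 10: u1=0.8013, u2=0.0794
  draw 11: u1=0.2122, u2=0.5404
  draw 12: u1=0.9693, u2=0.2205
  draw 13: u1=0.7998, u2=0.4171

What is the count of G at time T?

t=0.000: A=3 C=3 G=7
Draw 1: a1=3.906, a2=4.068, a3=1.335, a4=2.996, a0=12.305; τ=−ln(0.7264)/12.305=0.026 → t=0.026; u2·a0=0.5412·12.305=6.659; a1=3.906 < 6.659 ≤ a1+a2=7.974 → R2 fires; A=2 C=4 G=7
Draw 2: a1=5.208, a2=3.616, a3=1.780, a4=2.996, a0=13.600; τ=−ln(0.4564)/13.600=0.058 → t=0.084; u2·a0=0.8666·13.600=11.786; a1+…+a3=10.604 < 11.786 ≤ a1+…+a4=13.600 → R4 fires; A=3 C=4 G=6
Draw 3: a1=4.464, a2=5.424, a3=1.780, a4=2.568, a0=14.236; τ=−ln(0.4679)/14.236=0.053 → t=0.137; u2·a0=0.2188·14.236=3.115 ≤ a1=4.464 → R1 fires; A=3 C=3 G=6
Draw 4: a1=3.348, a2=4.068, a3=1.335, a4=2.568, a0=11.319; τ=−ln(0.1494)/11.319=0.168 → t=0.305; u2·a0=0.7973·11.319=9.025; a1+…+a3=8.751 < 9.025 ≤ a1+…+a4=11.319 → R4 fires; A=4 C=3 G=5
Draw 5: a1=2.790, a2=5.424, a3=1.335, a4=2.140, a0=11.689; τ=−ln(0.1200)/11.689=0.181 → t=0.486; u2·a0=0.3802·11.689=4.444; a1=2.790 < 4.444 ≤ a1+a2=8.214 → R2 fires; A=3 C=4 G=5
Draw 6: a1=3.720, a2=5.424, a3=1.780, a4=2.140, a0=13.064; τ=−ln(0.2298)/13.064=0.113 → t=0.599; u2·a0=0.2908·13.064=3.799; a1=3.720 < 3.799 ≤ a1+a2=9.144 → R2 fires; A=2 C=5 G=5
Draw 7: a1=4.650, a2=4.520, a3=2.225, a4=2.140, a0=13.535; τ=−ln(0.9103)/13.535=0.007 → t=0.606; u2·a0=0.6446·13.535=8.725; a1=4.650 < 8.725 ≤ a1+a2=9.170 → R2 fires; A=1 C=6 G=5
Draw 8: a1=5.580, a2=2.712, a3=2.670, a4=2.140, a0=13.102; τ=−ln(0.2533)/13.102=0.105 → t=0.711; u2·a0=0.7576·13.102=9.926; a1+a2=8.292 < 9.926 ≤ a1+…+a3=10.962 → R3 fires; A=1 C=7 G=5
Draw 9: a1=6.510, a2=3.164, a3=3.115, a4=2.140, a0=14.929; τ=−ln(0.1198)/14.929=0.142 → t=0.853; u2·a0=0.3050·14.929=4.553 ≤ a1=6.510 → R1 fires; A=1 C=6 G=5
Draw 10: a1=5.580, a2=2.712, a3=2.670, a4=2.140, a0=13.102; τ=−ln(0.8013)/13.102=0.017 → t=0.870; u2·a0=0.0794·13.102=1.040 ≤ a1=5.580 → R1 fires; A=1 C=5 G=5
Draw 11: a1=4.650, a2=2.260, a3=2.225, a4=2.140, a0=11.275; τ=−ln(0.2122)/11.275=0.137 → t=1.007; u2·a0=0.5404·11.275=6.093; a1=4.650 < 6.093 ≤ a1+a2=6.910 → R2 fires; A=0 C=6 G=5
Draw 12: a1=5.580, a2=0.000, a3=2.670, a4=2.140, a0=10.390; τ=−ln(0.9693)/10.390=0.003 → t=1.010; u2·a0=0.2205·10.390=2.291 ≤ a1=5.580 → R1 fires; A=0 C=5 G=5
Draw 13: a1=4.650, a2=0.000, a3=2.225, a4=2.140, a0=9.015; τ=−ln(0.7998)/9.015=0.025 → t=1.035 > T=1.02: stop.
Read off G at T=1.02: 5

G at T = 5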